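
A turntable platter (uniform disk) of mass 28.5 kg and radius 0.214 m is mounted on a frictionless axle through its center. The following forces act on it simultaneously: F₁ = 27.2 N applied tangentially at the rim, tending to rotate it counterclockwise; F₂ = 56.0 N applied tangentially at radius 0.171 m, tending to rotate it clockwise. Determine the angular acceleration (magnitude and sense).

α ≈ 5.75 rad/s², clockwise

I = ½MR² = (1/2)(28.5)(0.214)² = 0.6526 kg·m².
Taking counterclockwise as positive: τ₁ = +(27.2)(0.214) = +5.821 N·m; τ₂ = −(56.0)(0.171) = −9.576 N·m.
Net torque τ = -3.755 N·m.
α = τ/I = -3.755/0.6526 = -5.754 rad/s².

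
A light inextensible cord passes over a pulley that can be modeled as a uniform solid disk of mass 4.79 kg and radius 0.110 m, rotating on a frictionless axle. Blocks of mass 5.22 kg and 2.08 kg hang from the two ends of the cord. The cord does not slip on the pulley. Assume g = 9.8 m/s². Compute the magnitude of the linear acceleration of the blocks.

a ≈ 3.17 m/s²

I = ½MR² = (1/2)(4.79)(0.110)² = 0.02898 kg·m².
Heavier block: m₁g − T₁ = m₁a. Lighter block: T₂ − m₂g = m₂a.
Pulley: (T₁ − T₂)R = Iα = I(a/R), so T₁ − T₂ = (I/R²)a = (1/2)M_p a = 2.395·a.
Adding the three: (m₁ − m₂)g = (m₁ + m₂ + 2.395)a, so a = (5.22 − 2.08)(9.8)/(5.22 + 2.08 + 2.395) = 3.174 m/s².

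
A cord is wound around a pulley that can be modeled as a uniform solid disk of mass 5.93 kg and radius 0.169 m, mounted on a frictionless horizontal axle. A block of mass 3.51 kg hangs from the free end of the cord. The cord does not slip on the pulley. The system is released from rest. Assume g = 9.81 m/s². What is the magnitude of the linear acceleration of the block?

a ≈ 5.32 m/s²

I = ½MR² = (1/2)(5.93)(0.169)² = 0.08468 kg·m².
Block: mg − T = ma. Pulley: TR = Iα. No-slip: a = αR, so T = (I/R²)a = 2.965·a.
Then mg = (m + 2.965)a, so a = (3.51)(9.81)/(3.51 + 2.965) = 5.318 m/s².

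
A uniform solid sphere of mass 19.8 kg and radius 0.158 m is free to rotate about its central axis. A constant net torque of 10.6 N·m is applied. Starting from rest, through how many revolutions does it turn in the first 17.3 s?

≈ 1280 revolutions

I = (2/5)MR² = (2/5)(19.8)(0.158)² = 0.1977 kg·m².
α = τ/I = 10.6/0.1977 = 53.61 rad/s².
θ = ½αt² = ½(53.61)(17.3)² = 8023 rad.
Revolutions = θ/(2π) = 1277.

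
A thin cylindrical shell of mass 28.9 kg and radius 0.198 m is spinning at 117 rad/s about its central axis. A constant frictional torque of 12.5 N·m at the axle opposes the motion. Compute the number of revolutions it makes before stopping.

I = MR² = (28.9)(0.198)² = 1.133 kg·m².
The net torque has magnitude 12.5 N·m, opposing ω.
|α| = τ/I = 12.50/1.133 = 11.03 rad/s² (deceleration).
ω² = ω₀² − 2|α|θ with ω = 0 ⇒ θ = ω₀²/(2|α|) = 620.4 rad = 98.74 rev.

≈ 98.7 revolutions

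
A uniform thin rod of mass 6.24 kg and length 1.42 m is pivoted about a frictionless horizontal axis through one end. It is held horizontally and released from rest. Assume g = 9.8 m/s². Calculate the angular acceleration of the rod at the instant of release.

α ≈ 10.4 rad/s²

About the pivot, I = (1/3)ML² = (1/3)(6.24)(1.42)² = 4.194 kg·m².
The weight acts at the center, a distance L/2 = 0.7100 m from the pivot; τ = Mg(L/2) = 43.42 N·m.
α = τ/I = 43.42/4.194 = 10.35 rad/s².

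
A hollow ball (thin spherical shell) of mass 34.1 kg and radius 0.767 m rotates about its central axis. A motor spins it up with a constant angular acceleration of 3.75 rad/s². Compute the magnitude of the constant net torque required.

τ ≈ 50.2 N·m

I = (2/3)MR² = (2/3)(34.1)(0.767)² = 13.37 kg·m².
τ = Iα = (13.37)(3.750) = 50.15 N·m.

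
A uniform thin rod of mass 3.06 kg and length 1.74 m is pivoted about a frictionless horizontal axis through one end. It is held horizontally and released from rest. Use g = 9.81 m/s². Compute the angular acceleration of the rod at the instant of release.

α ≈ 8.46 rad/s²

About the pivot, I = (1/3)ML² = (1/3)(3.06)(1.74)² = 3.088 kg·m².
The weight acts at the center, a distance L/2 = 0.8700 m from the pivot; τ = Mg(L/2) = 26.12 N·m.
α = τ/I = 26.12/3.088 = 8.457 rad/s².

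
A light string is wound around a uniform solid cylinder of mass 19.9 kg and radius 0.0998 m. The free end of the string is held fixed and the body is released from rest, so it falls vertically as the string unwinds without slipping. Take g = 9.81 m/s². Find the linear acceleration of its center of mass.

Translation: Mg − T = Ma. Rotation about the center: TR = Iα with I = ½MR².
With a = αR: T = (I/R²)a = (1/2)M a, so Mg = (1 + 0.5000)Ma.
a = g/(1 + 0.5000) = 9.81/1.500 = 6.540 m/s².

a ≈ 6.54 m/s²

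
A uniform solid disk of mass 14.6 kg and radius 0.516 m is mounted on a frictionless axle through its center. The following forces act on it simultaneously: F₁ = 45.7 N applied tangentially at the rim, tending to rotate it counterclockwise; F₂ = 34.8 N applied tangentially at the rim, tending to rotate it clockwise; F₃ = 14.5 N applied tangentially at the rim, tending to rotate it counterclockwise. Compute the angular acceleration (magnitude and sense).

α ≈ 6.74 rad/s², counterclockwise

I = ½MR² = (1/2)(14.6)(0.516)² = 1.944 kg·m².
Taking counterclockwise as positive: τ₁ = +(45.7)(0.516) = +23.58 N·m; τ₂ = −(34.8)(0.516) = −17.96 N·m; τ₃ = +(14.5)(0.516) = +7.482 N·m.
Net torque τ = 13.11 N·m.
α = τ/I = 13.11/1.944 = 6.743 rad/s².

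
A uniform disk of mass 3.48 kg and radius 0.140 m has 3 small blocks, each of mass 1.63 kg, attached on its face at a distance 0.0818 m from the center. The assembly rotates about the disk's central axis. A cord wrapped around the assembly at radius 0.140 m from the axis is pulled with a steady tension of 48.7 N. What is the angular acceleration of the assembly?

I_disk = ½MR² = ½(3.48)(0.140)² = 0.03410 kg·m².
I_blocks = 3·m·r² = 3(1.63)(0.0818)² = 0.03272 kg·m².
Total I = 0.06682 kg·m².
τ = F r = (48.7)(0.140) = 6.818 N·m.
α = τ/I = 6.818/0.06682 = 102.0 rad/s².

α ≈ 102 rad/s²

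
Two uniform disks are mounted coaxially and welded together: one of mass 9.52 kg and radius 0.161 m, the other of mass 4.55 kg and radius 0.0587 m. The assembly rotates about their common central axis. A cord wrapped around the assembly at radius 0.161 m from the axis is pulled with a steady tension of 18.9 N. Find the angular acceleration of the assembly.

I = ½M₁R₁² + ½M₂R₂² = ½(9.52)(0.161)² + ½(4.55)(0.0587)² = 0.1312 kg·m².
τ = F r = (18.9)(0.161) = 3.043 N·m.
α = τ/I = 3.043/0.1312 = 23.19 rad/s².

α ≈ 23.2 rad/s²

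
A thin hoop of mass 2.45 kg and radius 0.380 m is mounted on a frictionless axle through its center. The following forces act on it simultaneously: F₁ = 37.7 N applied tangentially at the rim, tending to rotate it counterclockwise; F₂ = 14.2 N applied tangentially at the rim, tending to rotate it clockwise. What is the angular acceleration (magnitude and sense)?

I = MR² = (2.45)(0.380)² = 0.3538 kg·m².
Taking counterclockwise as positive: τ₁ = +(37.7)(0.380) = +14.33 N·m; τ₂ = −(14.2)(0.380) = −5.396 N·m.
Net torque τ = 8.930 N·m.
α = τ/I = 8.930/0.3538 = 25.24 rad/s².

α ≈ 25.2 rad/s², counterclockwise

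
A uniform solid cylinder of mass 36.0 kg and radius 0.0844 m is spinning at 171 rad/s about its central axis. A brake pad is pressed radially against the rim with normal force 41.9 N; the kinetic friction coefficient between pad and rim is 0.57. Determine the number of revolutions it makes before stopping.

I = ½MR² = (1/2)(36.0)(0.0844)² = 0.1282 kg·m².
Friction force f = μN = (0.57)(41.9) = 23.88 N at the rim; torque magnitude τ = fR = 2.016 N·m, opposing ω.
|α| = τ/I = 2.016/0.1282 = 15.72 rad/s² (deceleration).
ω² = ω₀² − 2|α|θ with ω = 0 ⇒ θ = ω₀²/(2|α|) = 930.0 rad = 148.0 rev.

≈ 148 revolutions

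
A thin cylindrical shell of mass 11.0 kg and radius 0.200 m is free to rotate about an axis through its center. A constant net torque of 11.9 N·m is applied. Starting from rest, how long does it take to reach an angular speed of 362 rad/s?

I = MR² = (11.0)(0.200)² = 0.4400 kg·m².
α = τ/I = 11.9/0.4400 = 27.05 rad/s².
ω = αt ⇒ t = ω/α = 362/27.05 = 13.38 s.

t ≈ 13.4 s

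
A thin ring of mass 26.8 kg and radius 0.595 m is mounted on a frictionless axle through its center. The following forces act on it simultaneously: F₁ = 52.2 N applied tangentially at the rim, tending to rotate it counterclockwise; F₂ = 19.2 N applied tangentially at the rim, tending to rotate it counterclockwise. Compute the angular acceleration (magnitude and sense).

I = MR² = (26.8)(0.595)² = 9.488 kg·m².
Taking counterclockwise as positive: τ₁ = +(52.2)(0.595) = +31.06 N·m; τ₂ = +(19.2)(0.595) = +11.42 N·m.
Net torque τ = 42.48 N·m.
α = τ/I = 42.48/9.488 = 4.478 rad/s².

α ≈ 4.48 rad/s², counterclockwise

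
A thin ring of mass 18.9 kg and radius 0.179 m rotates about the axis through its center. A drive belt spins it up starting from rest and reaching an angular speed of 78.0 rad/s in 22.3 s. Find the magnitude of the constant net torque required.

I = MR² = (18.9)(0.179)² = 0.6056 kg·m².
α = Δω/Δt = (78.0 − 0)/22.3 = 3.498 rad/s².
τ = Iα = (0.6056)(3.498) = 2.118 N·m.

τ ≈ 2.12 N·m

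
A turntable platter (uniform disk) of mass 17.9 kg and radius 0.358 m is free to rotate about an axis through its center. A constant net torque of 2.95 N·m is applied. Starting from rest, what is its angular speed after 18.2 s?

ω ≈ 46.8 rad/s

I = ½MR² = (1/2)(17.9)(0.358)² = 1.147 kg·m².
α = τ/I = 2.95/1.147 = 2.572 rad/s².
ω = ω₀ + αt = 0 + (2.572)(18.2) = 46.81 rad/s.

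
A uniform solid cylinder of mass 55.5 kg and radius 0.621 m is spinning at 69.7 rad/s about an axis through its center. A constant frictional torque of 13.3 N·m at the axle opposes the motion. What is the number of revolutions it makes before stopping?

≈ 311 revolutions

I = ½MR² = (1/2)(55.5)(0.621)² = 10.70 kg·m².
The net torque has magnitude 13.3 N·m, opposing ω.
|α| = τ/I = 13.30/10.70 = 1.243 rad/s² (deceleration).
ω² = ω₀² − 2|α|θ with ω = 0 ⇒ θ = ω₀²/(2|α|) = 1954 rad = 311.1 rev.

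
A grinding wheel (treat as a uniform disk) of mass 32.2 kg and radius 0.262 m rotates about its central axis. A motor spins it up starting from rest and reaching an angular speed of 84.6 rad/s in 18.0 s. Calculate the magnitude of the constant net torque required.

I = ½MR² = (1/2)(32.2)(0.262)² = 1.105 kg·m².
α = Δω/Δt = (84.6 − 0)/18.0 = 4.700 rad/s².
τ = Iα = (1.105)(4.700) = 5.194 N·m.

τ ≈ 5.19 N·m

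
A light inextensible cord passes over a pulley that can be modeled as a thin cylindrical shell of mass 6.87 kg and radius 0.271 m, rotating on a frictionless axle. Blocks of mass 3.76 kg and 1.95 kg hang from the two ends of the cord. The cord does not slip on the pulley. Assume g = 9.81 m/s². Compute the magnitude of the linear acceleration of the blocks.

I = MR² = (6.87)(0.271)² = 0.5045 kg·m².
Heavier block: m₁g − T₁ = m₁a. Lighter block: T₂ − m₂g = m₂a.
Pulley: (T₁ − T₂)R = Iα = I(a/R), so T₁ − T₂ = (I/R²)a = 1·M_p a = 6.870·a.
Adding the three: (m₁ − m₂)g = (m₁ + m₂ + 6.870)a, so a = (3.76 − 1.95)(9.81)/(3.76 + 1.95 + 6.870) = 1.411 m/s².

a ≈ 1.41 m/s²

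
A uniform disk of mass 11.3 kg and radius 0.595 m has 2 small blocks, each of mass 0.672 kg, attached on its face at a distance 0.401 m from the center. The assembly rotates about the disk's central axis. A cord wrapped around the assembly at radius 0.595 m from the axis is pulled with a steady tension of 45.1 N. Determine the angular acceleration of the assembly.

α ≈ 12.1 rad/s²

I_disk = ½MR² = ½(11.3)(0.595)² = 2.000 kg·m².
I_blocks = 2·m·r² = 2(0.672)(0.401)² = 0.2161 kg·m².
Total I = 2.216 kg·m².
τ = F r = (45.1)(0.595) = 26.83 N·m.
α = τ/I = 26.83/2.216 = 12.11 rad/s².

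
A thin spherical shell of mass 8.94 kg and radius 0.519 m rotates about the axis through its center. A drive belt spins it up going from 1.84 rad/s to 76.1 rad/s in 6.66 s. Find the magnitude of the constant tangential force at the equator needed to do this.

F ≈ 34.5 N

I = (2/3)MR² = (2/3)(8.94)(0.519)² = 1.605 kg·m².
α = Δω/Δt = (76.1 − 1.84)/6.66 = 11.15 rad/s².
The required torque is τ = Iα = (1.605)(11.15) = 17.90 N·m.
A tangential force at the equator gives τ = FR, so F = τ/R = 17.90/0.519 = 34.49 N.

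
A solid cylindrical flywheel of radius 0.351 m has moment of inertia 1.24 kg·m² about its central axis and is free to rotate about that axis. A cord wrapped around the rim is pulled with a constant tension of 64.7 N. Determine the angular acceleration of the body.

τ = F R = (64.7)(0.351) = 22.71 N·m.
Newton's second law for rotation, τ = Iα, gives α = τ/I = 22.71/1.240 = 18.31 rad/s².

α ≈ 18.3 rad/s²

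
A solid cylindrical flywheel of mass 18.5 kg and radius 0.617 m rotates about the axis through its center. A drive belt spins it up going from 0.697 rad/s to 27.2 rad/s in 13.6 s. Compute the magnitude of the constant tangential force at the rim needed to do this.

F ≈ 11.1 N

I = ½MR² = (1/2)(18.5)(0.617)² = 3.521 kg·m².
α = Δω/Δt = (27.2 − 0.697)/13.6 = 1.949 rad/s².
The required torque is τ = Iα = (3.521)(1.949) = 6.862 N·m.
A tangential force at the rim gives τ = FR, so F = τ/R = 6.862/0.617 = 11.12 N.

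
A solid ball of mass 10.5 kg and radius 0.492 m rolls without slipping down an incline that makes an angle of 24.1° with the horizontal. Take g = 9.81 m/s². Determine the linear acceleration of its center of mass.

a ≈ 2.86 m/s²

Translation along the incline: Mg sinθ − f = Ma.
Rotation about the center: fR = Iα with I = (2/5)MR². No-slip gives a = αR, so f = (I/R²)a = (2/5)M a.
Substituting: Mg sinθ = (1 + 0.4000)Ma, so a = g sinθ/(1 + 0.4000) = (9.81) sin 24.1° / 1.400 = 2.861 m/s².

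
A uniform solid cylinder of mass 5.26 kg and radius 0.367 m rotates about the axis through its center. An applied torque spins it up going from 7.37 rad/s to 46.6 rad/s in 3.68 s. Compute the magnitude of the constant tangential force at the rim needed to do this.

F ≈ 10.3 N

I = ½MR² = (1/2)(5.26)(0.367)² = 0.3542 kg·m².
α = Δω/Δt = (46.6 − 7.37)/3.68 = 10.66 rad/s².
The required torque is τ = Iα = (0.3542)(10.66) = 3.776 N·m.
A tangential force at the rim gives τ = FR, so F = τ/R = 3.776/0.367 = 10.29 N.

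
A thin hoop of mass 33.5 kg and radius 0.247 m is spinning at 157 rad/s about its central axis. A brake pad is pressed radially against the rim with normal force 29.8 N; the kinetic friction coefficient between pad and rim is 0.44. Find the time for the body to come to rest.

I = MR² = (33.5)(0.247)² = 2.044 kg·m².
Friction force f = μN = (0.44)(29.8) = 13.11 N at the rim; torque magnitude τ = fR = 3.239 N·m, opposing ω.
|α| = τ/I = 3.239/2.044 = 1.585 rad/s² (deceleration).
0 = ω₀ − |α|t ⇒ t = ω₀/|α| = 157/1.585 = 99.08 s.

t ≈ 99.1 s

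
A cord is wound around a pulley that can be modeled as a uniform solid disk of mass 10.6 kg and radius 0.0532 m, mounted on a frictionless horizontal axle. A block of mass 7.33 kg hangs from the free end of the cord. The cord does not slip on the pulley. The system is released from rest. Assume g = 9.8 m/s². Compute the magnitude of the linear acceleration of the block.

a ≈ 5.69 m/s²

I = ½MR² = (1/2)(10.6)(0.0532)² = 0.01500 kg·m².
Block: mg − T = ma. Pulley: TR = Iα. No-slip: a = αR, so T = (I/R²)a = 5.300·a.
Then mg = (m + 5.300)a, so a = (7.33)(9.8)/(7.33 + 5.300) = 5.688 m/s².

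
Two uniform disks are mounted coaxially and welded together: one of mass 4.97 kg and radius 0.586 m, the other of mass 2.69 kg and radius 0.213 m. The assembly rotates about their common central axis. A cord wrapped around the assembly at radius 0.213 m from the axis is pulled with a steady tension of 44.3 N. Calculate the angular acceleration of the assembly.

α ≈ 10.3 rad/s²

I = ½M₁R₁² + ½M₂R₂² = ½(4.97)(0.586)² + ½(2.69)(0.213)² = 0.9144 kg·m².
τ = F r = (44.3)(0.213) = 9.436 N·m.
α = τ/I = 9.436/0.9144 = 10.32 rad/s².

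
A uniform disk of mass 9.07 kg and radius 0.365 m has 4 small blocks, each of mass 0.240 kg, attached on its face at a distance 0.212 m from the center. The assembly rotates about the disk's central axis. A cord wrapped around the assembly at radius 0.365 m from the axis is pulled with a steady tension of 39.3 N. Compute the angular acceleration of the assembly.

α ≈ 22.2 rad/s²

I_disk = ½MR² = ½(9.07)(0.365)² = 0.6042 kg·m².
I_blocks = 4·m·r² = 4(0.240)(0.212)² = 0.04315 kg·m².
Total I = 0.6473 kg·m².
τ = F r = (39.3)(0.365) = 14.34 N·m.
α = τ/I = 14.34/0.6473 = 22.16 rad/s².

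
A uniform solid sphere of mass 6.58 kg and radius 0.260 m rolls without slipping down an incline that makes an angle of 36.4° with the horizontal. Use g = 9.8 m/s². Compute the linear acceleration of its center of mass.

Translation along the incline: Mg sinθ − f = Ma.
Rotation about the center: fR = Iα with I = (2/5)MR². No-slip gives a = αR, so f = (I/R²)a = (2/5)M a.
Substituting: Mg sinθ = (1 + 0.4000)Ma, so a = g sinθ/(1 + 0.4000) = (9.8) sin 36.4° / 1.400 = 4.154 m/s².

a ≈ 4.15 m/s²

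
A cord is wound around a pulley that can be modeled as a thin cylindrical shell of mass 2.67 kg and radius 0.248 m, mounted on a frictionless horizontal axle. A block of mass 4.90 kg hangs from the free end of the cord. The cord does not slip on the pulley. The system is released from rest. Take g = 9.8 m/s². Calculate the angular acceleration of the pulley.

I = MR² = (2.67)(0.248)² = 0.1642 kg·m².
Block: mg − T = ma. Pulley: TR = Iα. No-slip: a = αR, so T = (I/R²)a = 2.670·a.
Then mg = (m + 2.670)a, so a = (4.90)(9.8)/(4.90 + 2.670) = 6.343 m/s².
α = a/R = 6.343/0.248 = 25.58 rad/s².

α ≈ 25.6 rad/s²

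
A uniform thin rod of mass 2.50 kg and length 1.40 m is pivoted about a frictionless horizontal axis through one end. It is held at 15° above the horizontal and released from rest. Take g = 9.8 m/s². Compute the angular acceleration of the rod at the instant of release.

About the pivot, I = (1/3)ML² = (1/3)(2.50)(1.40)² = 1.633 kg·m².
The weight acts at the center, a distance L/2 = 0.7000 m from the pivot; τ = Mg(L/2) cos 15° = 16.57 N·m.
α = τ/I = 16.57/1.633 = 10.14 rad/s².
(Equivalently α = (3g/(2L)) cos 15° = 10.14 rad/s².)

α ≈ 10.1 rad/s²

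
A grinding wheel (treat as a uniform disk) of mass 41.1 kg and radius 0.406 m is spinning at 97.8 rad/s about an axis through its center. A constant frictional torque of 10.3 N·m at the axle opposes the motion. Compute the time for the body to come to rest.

t ≈ 32.2 s

I = ½MR² = (1/2)(41.1)(0.406)² = 3.387 kg·m².
The net torque has magnitude 10.3 N·m, opposing ω.
|α| = τ/I = 10.30/3.387 = 3.041 rad/s² (deceleration).
0 = ω₀ − |α|t ⇒ t = ω₀/|α| = 97.8/3.041 = 32.16 s.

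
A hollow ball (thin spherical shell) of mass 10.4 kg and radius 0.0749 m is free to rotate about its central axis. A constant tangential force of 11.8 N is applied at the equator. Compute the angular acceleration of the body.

I = (2/3)MR² = (2/3)(10.4)(0.0749)² = 0.03890 kg·m².
τ = F R = (11.8)(0.0749) = 0.8838 N·m.
From τ = Iα: α = 0.8838/0.03890 = 22.72 rad/s².

α ≈ 22.7 rad/s²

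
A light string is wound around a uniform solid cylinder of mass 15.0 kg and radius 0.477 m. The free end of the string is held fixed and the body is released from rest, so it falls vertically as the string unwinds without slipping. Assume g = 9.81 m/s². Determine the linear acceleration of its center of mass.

Translation: Mg − T = Ma. Rotation about the center: TR = Iα with I = ½MR².
With a = αR: T = (I/R²)a = (1/2)M a, so Mg = (1 + 0.5000)Ma.
a = g/(1 + 0.5000) = 9.81/1.500 = 6.540 m/s².

a ≈ 6.54 m/s²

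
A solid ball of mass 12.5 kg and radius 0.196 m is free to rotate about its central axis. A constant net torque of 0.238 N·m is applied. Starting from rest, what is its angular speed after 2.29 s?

ω ≈ 2.84 rad/s

I = (2/5)MR² = (2/5)(12.5)(0.196)² = 0.1921 kg·m².
α = τ/I = 0.238/0.1921 = 1.239 rad/s².
ω = ω₀ + αt = 0 + (1.239)(2.29) = 2.837 rad/s.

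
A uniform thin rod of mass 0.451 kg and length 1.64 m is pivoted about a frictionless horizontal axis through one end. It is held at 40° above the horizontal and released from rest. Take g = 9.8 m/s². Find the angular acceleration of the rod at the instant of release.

α ≈ 6.87 rad/s²

About the pivot, I = (1/3)ML² = (1/3)(0.451)(1.64)² = 0.4043 kg·m².
The weight acts at the center, a distance L/2 = 0.8200 m from the pivot; τ = Mg(L/2) cos 40° = 2.776 N·m.
α = τ/I = 2.776/0.4043 = 6.866 rad/s².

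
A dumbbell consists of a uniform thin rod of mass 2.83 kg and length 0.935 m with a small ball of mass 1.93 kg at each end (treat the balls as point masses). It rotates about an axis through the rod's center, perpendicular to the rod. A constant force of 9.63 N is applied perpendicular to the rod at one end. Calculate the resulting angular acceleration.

α ≈ 4.29 rad/s²

I_rod = (1/12)ML² = (1/12)(2.83)(0.935)² = 0.2062 kg·m².
I_balls = 2·m·(L/2)² = 2(1.93)(0.4675)² = 0.8436 kg·m².
Total I = 1.050 kg·m².
τ = F·(L/2) = (9.63)(0.468) = 4.502 N·m.
α = τ/I = 4.502/1.050 = 4.288 rad/s².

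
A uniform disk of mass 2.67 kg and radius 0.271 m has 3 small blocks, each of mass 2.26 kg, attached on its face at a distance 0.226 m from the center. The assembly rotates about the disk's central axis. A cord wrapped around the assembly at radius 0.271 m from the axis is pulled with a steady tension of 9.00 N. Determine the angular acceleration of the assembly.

I_disk = ½MR² = ½(2.67)(0.271)² = 0.09804 kg·m².
I_blocks = 3·m·r² = 3(2.26)(0.226)² = 0.3463 kg·m².
Total I = 0.4443 kg·m².
τ = F r = (9.00)(0.271) = 2.439 N·m.
α = τ/I = 2.439/0.4443 = 5.489 rad/s².

α ≈ 5.49 rad/s²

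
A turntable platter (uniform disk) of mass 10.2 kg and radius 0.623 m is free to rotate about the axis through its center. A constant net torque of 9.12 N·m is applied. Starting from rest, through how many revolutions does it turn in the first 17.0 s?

≈ 106 revolutions

I = ½MR² = (1/2)(10.2)(0.623)² = 1.979 kg·m².
α = τ/I = 9.12/1.979 = 4.607 rad/s².
θ = ½αt² = ½(4.607)(17.0)² = 665.8 rad.
Revolutions = θ/(2π) = 106.0.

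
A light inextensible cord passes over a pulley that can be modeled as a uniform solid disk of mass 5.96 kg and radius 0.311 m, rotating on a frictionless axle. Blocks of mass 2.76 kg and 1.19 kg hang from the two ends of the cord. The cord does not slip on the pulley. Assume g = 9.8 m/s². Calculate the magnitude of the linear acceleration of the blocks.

a ≈ 2.22 m/s²

I = ½MR² = (1/2)(5.96)(0.311)² = 0.2882 kg·m².
Heavier block: m₁g − T₁ = m₁a. Lighter block: T₂ − m₂g = m₂a.
Pulley: (T₁ − T₂)R = Iα = I(a/R), so T₁ − T₂ = (I/R²)a = (1/2)M_p a = 2.980·a.
Adding the three: (m₁ − m₂)g = (m₁ + m₂ + 2.980)a, so a = (2.76 − 1.19)(9.8)/(2.76 + 1.19 + 2.980) = 2.220 m/s².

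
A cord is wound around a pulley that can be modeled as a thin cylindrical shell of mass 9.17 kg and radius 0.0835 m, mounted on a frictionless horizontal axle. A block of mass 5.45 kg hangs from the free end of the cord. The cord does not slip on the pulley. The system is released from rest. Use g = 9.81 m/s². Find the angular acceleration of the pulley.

I = MR² = (9.17)(0.0835)² = 0.06394 kg·m².
Block: mg − T = ma. Pulley: TR = Iα. No-slip: a = αR, so T = (I/R²)a = 9.170·a.
Then mg = (m + 9.170)a, so a = (5.45)(9.81)/(5.45 + 9.170) = 3.657 m/s².
α = a/R = 3.657/0.0835 = 43.80 rad/s².

α ≈ 43.8 rad/s²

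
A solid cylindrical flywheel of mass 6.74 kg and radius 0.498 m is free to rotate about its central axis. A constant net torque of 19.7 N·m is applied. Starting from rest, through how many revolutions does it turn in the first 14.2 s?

I = ½MR² = (1/2)(6.74)(0.498)² = 0.8358 kg·m².
α = τ/I = 19.7/0.8358 = 23.57 rad/s².
θ = ½αt² = ½(23.57)(14.2)² = 2376 rad.
Revolutions = θ/(2π) = 378.2.

≈ 378 revolutions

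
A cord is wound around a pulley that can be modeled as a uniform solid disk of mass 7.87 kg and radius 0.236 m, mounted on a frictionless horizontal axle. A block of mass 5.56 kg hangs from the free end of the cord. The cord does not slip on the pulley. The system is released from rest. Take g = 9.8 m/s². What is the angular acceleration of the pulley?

α ≈ 24.3 rad/s²

I = ½MR² = (1/2)(7.87)(0.236)² = 0.2192 kg·m².
Block: mg − T = ma. Pulley: TR = Iα. No-slip: a = αR, so T = (I/R²)a = 3.935·a.
Then mg = (m + 3.935)a, so a = (5.56)(9.8)/(5.56 + 3.935) = 5.739 m/s².
α = a/R = 5.739/0.236 = 24.32 rad/s².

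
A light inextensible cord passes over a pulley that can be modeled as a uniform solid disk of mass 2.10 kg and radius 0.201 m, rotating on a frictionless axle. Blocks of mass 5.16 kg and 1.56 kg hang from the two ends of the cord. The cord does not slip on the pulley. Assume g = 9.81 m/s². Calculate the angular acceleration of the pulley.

α ≈ 22.6 rad/s²

I = ½MR² = (1/2)(2.10)(0.201)² = 0.04242 kg·m².
Heavier block: m₁g − T₁ = m₁a. Lighter block: T₂ − m₂g = m₂a.
Pulley: (T₁ − T₂)R = Iα = I(a/R), so T₁ − T₂ = (I/R²)a = (1/2)M_p a = 1.050·a.
Adding the three: (m₁ − m₂)g = (m₁ + m₂ + 1.050)a, so a = (5.16 − 1.56)(9.81)/(5.16 + 1.56 + 1.050) = 4.545 m/s².
α = a/R = 4.545/0.201 = 22.61 rad/s².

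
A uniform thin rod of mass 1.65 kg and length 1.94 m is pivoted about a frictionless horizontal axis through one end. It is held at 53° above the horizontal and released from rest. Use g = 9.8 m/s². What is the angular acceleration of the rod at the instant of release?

α ≈ 4.56 rad/s²

About the pivot, I = (1/3)ML² = (1/3)(1.65)(1.94)² = 2.070 kg·m².
The weight acts at the center, a distance L/2 = 0.9700 m from the pivot; τ = Mg(L/2) cos 53° = 9.439 N·m.
α = τ/I = 9.439/2.070 = 4.560 rad/s².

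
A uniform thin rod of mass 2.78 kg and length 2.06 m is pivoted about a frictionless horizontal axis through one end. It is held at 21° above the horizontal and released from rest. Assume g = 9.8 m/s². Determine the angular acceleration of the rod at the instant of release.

α ≈ 6.66 rad/s²

About the pivot, I = (1/3)ML² = (1/3)(2.78)(2.06)² = 3.932 kg·m².
The weight acts at the center, a distance L/2 = 1.030 m from the pivot; τ = Mg(L/2) cos 21° = 26.20 N·m.
α = τ/I = 26.20/3.932 = 6.662 rad/s².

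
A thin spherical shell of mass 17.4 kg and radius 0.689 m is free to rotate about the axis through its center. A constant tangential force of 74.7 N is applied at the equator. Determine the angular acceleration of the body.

α ≈ 9.35 rad/s²

I = (2/3)MR² = (2/3)(17.4)(0.689)² = 5.507 kg·m².
τ = F R = (74.7)(0.689) = 51.47 N·m.
Newton's second law for rotation, τ = Iα, gives α = τ/I = 51.47/5.507 = 9.346 rad/s².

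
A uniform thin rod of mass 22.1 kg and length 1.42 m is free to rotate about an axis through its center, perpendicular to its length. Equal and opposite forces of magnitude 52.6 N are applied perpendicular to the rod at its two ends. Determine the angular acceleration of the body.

α ≈ 20.1 rad/s²

I = (1/12)ML² = (1/12)(22.1)(1.42)² = 3.714 kg·m².
The couple gives τ = F·(L/2) + F·(L/2) = F L = (52.6)(1.42) = 74.69 N·m.
From τ = Iα: α = 74.69/3.714 = 20.11 rad/s².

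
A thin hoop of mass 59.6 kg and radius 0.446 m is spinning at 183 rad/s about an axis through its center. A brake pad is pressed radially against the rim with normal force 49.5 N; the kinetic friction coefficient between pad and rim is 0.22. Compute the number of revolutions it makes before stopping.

I = MR² = (59.6)(0.446)² = 11.86 kg·m².
Friction force f = μN = (0.22)(49.5) = 10.89 N at the rim; torque magnitude τ = fR = 4.857 N·m, opposing ω.
|α| = τ/I = 4.857/11.86 = 0.4097 rad/s² (deceleration).
ω² = ω₀² − 2|α|θ with ω = 0 ⇒ θ = ω₀²/(2|α|) = 40870 rad = 6505 rev.

≈ 6500 revolutions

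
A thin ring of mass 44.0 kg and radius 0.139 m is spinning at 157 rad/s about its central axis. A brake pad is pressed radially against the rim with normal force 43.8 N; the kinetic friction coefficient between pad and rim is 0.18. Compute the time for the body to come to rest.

t ≈ 122 s

I = MR² = (44.0)(0.139)² = 0.8501 kg·m².
Friction force f = μN = (0.18)(43.8) = 7.884 N at the rim; torque magnitude τ = fR = 1.096 N·m, opposing ω.
|α| = τ/I = 1.096/0.8501 = 1.289 rad/s² (deceleration).
0 = ω₀ − |α|t ⇒ t = ω₀/|α| = 157/1.289 = 121.8 s.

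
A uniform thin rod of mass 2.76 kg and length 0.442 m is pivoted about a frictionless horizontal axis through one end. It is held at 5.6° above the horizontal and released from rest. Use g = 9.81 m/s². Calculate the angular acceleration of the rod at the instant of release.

α ≈ 33.1 rad/s²

About the pivot, I = (1/3)ML² = (1/3)(2.76)(0.442)² = 0.1797 kg·m².
The weight acts at the center, a distance L/2 = 0.2210 m from the pivot; τ = Mg(L/2) cos 5.6° = 5.955 N·m.
α = τ/I = 5.955/0.1797 = 33.13 rad/s².
(Equivalently α = (3g/(2L)) cos 5.6° = 33.13 rad/s².)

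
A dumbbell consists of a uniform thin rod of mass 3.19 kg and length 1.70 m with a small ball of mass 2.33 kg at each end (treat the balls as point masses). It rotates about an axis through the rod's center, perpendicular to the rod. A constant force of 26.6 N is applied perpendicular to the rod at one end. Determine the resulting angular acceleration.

I_rod = (1/12)ML² = (1/12)(3.19)(1.70)² = 0.7683 kg·m².
I_balls = 2·m·(L/2)² = 2(2.33)(0.8500)² = 3.367 kg·m².
Total I = 4.135 kg·m².
τ = F·(L/2) = (26.6)(0.850) = 22.61 N·m.
α = τ/I = 22.61/4.135 = 5.468 rad/s².

α ≈ 5.47 rad/s²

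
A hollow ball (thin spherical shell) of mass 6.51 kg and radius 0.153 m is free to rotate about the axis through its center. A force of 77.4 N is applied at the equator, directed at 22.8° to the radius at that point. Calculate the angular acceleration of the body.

α ≈ 45.2 rad/s²

I = (2/3)MR² = (2/3)(6.51)(0.153)² = 0.1016 kg·m².
Only the tangential component produces torque: τ = F R sinθ = (77.4)(0.153) sin 22.8° = 4.589 N·m.
Newton's second law for rotation, τ = Iα, gives α = τ/I = 4.589/0.1016 = 45.17 rad/s².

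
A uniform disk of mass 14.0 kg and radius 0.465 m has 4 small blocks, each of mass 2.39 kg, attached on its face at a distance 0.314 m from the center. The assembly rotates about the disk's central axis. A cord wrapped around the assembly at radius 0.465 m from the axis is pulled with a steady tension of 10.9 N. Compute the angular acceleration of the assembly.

I_disk = ½MR² = ½(14.0)(0.465)² = 1.514 kg·m².
I_blocks = 4·m·r² = 4(2.39)(0.314)² = 0.9426 kg·m².
Total I = 2.456 kg·m².
τ = F r = (10.9)(0.465) = 5.069 N·m.
α = τ/I = 5.069/2.456 = 2.064 rad/s².

α ≈ 2.06 rad/s²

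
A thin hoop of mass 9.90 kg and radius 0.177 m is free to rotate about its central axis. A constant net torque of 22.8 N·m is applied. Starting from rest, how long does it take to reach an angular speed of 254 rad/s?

I = MR² = (9.90)(0.177)² = 0.3102 kg·m².
α = τ/I = 22.8/0.3102 = 73.51 rad/s².
ω = αt ⇒ t = ω/α = 254/73.51 = 3.455 s.

t ≈ 3.46 s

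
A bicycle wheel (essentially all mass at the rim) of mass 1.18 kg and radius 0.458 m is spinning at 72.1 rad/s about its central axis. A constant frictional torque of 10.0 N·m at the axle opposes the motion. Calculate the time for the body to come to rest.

t ≈ 1.78 s

I = MR² = (1.18)(0.458)² = 0.2475 kg·m².
The net torque has magnitude 10.0 N·m, opposing ω.
|α| = τ/I = 10.00/0.2475 = 40.40 rad/s² (deceleration).
0 = ω₀ − |α|t ⇒ t = ω₀/|α| = 72.1/40.40 = 1.785 s.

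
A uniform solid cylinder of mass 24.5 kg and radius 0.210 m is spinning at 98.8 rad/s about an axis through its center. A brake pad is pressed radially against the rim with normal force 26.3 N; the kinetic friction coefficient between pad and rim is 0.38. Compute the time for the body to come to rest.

I = ½MR² = (1/2)(24.5)(0.210)² = 0.5402 kg·m².
Friction force f = μN = (0.38)(26.3) = 9.994 N at the rim; torque magnitude τ = fR = 2.099 N·m, opposing ω.
|α| = τ/I = 2.099/0.5402 = 3.885 rad/s² (deceleration).
0 = ω₀ − |α|t ⇒ t = ω₀/|α| = 98.8/3.885 = 25.43 s.

t ≈ 25.4 s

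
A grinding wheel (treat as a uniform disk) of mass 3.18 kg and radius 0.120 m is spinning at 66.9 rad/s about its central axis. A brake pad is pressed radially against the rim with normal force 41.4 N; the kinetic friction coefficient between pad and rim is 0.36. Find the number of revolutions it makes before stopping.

≈ 4.56 revolutions

I = ½MR² = (1/2)(3.18)(0.120)² = 0.02290 kg·m².
Friction force f = μN = (0.36)(41.4) = 14.90 N at the rim; torque magnitude τ = fR = 1.788 N·m, opposing ω.
|α| = τ/I = 1.788/0.02290 = 78.11 rad/s² (deceleration).
ω² = ω₀² − 2|α|θ with ω = 0 ⇒ θ = ω₀²/(2|α|) = 28.65 rad = 4.560 rev.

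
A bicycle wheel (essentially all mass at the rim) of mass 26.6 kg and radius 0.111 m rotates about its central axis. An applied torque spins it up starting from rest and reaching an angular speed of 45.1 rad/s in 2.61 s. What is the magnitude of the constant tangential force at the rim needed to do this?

F ≈ 51.0 N

I = MR² = (26.6)(0.111)² = 0.3277 kg·m².
α = Δω/Δt = (45.1 − 0)/2.61 = 17.28 rad/s².
The required torque is τ = Iα = (0.3277)(17.28) = 5.663 N·m.
A tangential force at the rim gives τ = FR, so F = τ/R = 5.663/0.111 = 51.02 N.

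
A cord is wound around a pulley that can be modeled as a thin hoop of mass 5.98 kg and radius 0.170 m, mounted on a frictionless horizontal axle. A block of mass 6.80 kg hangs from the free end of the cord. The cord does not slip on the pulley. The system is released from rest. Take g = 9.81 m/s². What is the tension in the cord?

T ≈ 31.2 N

I = MR² = (5.98)(0.170)² = 0.1728 kg·m².
Block: mg − T = ma. Pulley: TR = Iα. No-slip: a = αR, so T = (I/R²)a = 5.980·a.
Then mg = (m + 5.980)a, so a = (6.80)(9.81)/(6.80 + 5.980) = 5.220 m/s².
T = 5.980·a = 31.21 N.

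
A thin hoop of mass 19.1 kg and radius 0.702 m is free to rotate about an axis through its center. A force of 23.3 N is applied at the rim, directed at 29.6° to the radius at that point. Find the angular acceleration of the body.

I = MR² = (19.1)(0.702)² = 9.413 kg·m².
Only the tangential component produces torque: τ = F R sinθ = (23.3)(0.702) sin 29.6° = 8.079 N·m.
Newton's second law for rotation, τ = Iα, gives α = τ/I = 8.079/9.413 = 0.8583 rad/s².

α ≈ 0.858 rad/s²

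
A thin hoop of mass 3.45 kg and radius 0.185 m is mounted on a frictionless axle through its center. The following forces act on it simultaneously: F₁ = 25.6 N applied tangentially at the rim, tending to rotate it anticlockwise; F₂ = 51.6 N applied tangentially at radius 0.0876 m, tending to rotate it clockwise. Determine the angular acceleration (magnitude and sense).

I = MR² = (3.45)(0.185)² = 0.1181 kg·m².
Taking anticlockwise as positive: τ₁ = +(25.6)(0.185) = +4.736 N·m; τ₂ = −(51.6)(0.0876) = −4.520 N·m.
Net torque τ = 0.2158 N·m.
α = τ/I = 0.2158/0.1181 = 1.828 rad/s².

α ≈ 1.83 rad/s², anticlockwise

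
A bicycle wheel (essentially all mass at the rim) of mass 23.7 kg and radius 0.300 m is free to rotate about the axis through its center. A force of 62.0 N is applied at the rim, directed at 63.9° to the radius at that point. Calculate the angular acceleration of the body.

α ≈ 7.83 rad/s²

I = MR² = (23.7)(0.300)² = 2.133 kg·m².
Only the tangential component produces torque: τ = F R sinθ = (62.0)(0.300) sin 63.9° = 16.70 N·m.
From τ = Iα: α = 16.70/2.133 = 7.831 rad/s².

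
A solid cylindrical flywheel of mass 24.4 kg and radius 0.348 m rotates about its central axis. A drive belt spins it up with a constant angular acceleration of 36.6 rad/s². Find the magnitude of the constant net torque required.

τ ≈ 54.1 N·m

I = ½MR² = (1/2)(24.4)(0.348)² = 1.477 kg·m².
τ = Iα = (1.477)(36.60) = 54.08 N·m.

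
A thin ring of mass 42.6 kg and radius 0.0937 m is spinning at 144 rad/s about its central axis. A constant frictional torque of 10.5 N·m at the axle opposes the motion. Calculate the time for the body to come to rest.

t ≈ 5.13 s

I = MR² = (42.6)(0.0937)² = 0.3740 kg·m².
The net torque has magnitude 10.5 N·m, opposing ω.
|α| = τ/I = 10.50/0.3740 = 28.07 rad/s² (deceleration).
0 = ω₀ − |α|t ⇒ t = ω₀/|α| = 144/28.07 = 5.129 s.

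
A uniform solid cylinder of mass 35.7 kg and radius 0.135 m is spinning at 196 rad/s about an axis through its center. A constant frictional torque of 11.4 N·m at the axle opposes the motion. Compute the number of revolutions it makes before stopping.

I = ½MR² = (1/2)(35.7)(0.135)² = 0.3253 kg·m².
The net torque has magnitude 11.4 N·m, opposing ω.
|α| = τ/I = 11.40/0.3253 = 35.04 rad/s² (deceleration).
ω² = ω₀² − 2|α|θ with ω = 0 ⇒ θ = ω₀²/(2|α|) = 548.1 rad = 87.24 rev.

≈ 87.2 revolutions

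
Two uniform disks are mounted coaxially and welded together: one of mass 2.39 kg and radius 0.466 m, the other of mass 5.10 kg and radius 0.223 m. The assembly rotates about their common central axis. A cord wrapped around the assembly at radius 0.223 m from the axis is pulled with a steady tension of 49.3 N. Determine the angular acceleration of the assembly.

α ≈ 28.5 rad/s²

I = ½M₁R₁² + ½M₂R₂² = ½(2.39)(0.466)² + ½(5.10)(0.223)² = 0.3863 kg·m².
τ = F r = (49.3)(0.223) = 10.99 N·m.
α = τ/I = 10.99/0.3863 = 28.46 rad/s².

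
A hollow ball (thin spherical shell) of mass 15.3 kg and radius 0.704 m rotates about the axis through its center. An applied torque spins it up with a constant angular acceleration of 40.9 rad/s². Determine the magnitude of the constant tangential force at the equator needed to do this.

F ≈ 294 N

I = (2/3)MR² = (2/3)(15.3)(0.704)² = 5.055 kg·m².
The required torque is τ = Iα = (5.055)(40.90) = 206.8 N·m.
A tangential force at the equator gives τ = FR, so F = τ/R = 206.8/0.704 = 293.7 N.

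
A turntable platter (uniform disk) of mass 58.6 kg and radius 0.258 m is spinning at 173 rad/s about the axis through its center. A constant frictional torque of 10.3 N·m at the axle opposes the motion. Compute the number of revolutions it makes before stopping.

I = ½MR² = (1/2)(58.6)(0.258)² = 1.950 kg·m².
The net torque has magnitude 10.3 N·m, opposing ω.
|α| = τ/I = 10.30/1.950 = 5.281 rad/s² (deceleration).
ω² = ω₀² − 2|α|θ with ω = 0 ⇒ θ = ω₀²/(2|α|) = 2834 rad = 451.0 rev.

≈ 451 revolutions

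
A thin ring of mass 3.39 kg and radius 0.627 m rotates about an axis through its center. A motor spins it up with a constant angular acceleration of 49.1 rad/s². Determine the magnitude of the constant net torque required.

τ ≈ 65.4 N·m

I = MR² = (3.39)(0.627)² = 1.333 kg·m².
τ = Iα = (1.333)(49.10) = 65.44 N·m.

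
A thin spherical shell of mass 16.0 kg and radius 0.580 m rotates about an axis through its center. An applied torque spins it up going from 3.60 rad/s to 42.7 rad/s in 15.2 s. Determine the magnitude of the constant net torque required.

τ ≈ 9.23 N·m

I = (2/3)MR² = (2/3)(16.0)(0.580)² = 3.588 kg·m².
α = Δω/Δt = (42.7 − 3.60)/15.2 = 2.572 rad/s².
τ = Iα = (3.588)(2.572) = 9.230 N·m.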